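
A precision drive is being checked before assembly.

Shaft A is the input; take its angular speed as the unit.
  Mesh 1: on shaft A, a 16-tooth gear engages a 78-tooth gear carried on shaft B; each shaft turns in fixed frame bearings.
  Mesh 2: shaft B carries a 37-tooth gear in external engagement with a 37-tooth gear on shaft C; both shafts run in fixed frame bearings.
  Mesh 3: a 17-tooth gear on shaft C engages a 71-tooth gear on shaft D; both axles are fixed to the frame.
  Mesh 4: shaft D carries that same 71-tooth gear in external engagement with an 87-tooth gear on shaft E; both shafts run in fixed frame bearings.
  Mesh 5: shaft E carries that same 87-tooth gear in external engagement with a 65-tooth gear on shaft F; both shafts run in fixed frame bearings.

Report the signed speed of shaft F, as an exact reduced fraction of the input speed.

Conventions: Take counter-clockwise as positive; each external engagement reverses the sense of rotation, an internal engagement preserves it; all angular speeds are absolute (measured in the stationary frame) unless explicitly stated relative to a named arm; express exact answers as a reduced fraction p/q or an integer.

5-mesh fixed-axis compound train (all bearings frame-fixed)
mesh 1 [16T→78T]: |ω|/ω_in = 1×16/78 = 8/39, sense flips to −
mesh 2 [37T→37T]: |ω|/ω_in = (8/39)×37/37 = 8/39, sense flips to +
mesh 3 [17T→71T]: |ω|/ω_in = (8/39)×17/71 = 136/2769, sense flips to −
mesh 4 [71T→87T]: |ω|/ω_in = (136/2769)×71/87 = 136/3393, sense flips to +
mesh 5 [87T→65T]: |ω|/ω_in = (136/3393)×87/65 = 136/2535, sense flips to −
signed output speed (× input speed) = -136/2535

-136/2535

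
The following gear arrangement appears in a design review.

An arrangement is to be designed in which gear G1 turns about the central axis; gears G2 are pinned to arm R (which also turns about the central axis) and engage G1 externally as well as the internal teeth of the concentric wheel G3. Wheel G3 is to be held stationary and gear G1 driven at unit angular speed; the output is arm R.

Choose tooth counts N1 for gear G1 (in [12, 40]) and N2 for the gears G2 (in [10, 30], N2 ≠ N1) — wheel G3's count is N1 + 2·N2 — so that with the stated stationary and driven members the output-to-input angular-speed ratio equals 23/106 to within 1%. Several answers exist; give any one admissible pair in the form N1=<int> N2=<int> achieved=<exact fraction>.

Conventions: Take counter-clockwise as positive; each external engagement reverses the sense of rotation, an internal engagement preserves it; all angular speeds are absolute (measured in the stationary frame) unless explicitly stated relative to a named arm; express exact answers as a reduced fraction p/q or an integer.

class = planetary set [ratio 23/106 wanted; Willis about the carrier]
Willis with ω_ring = 0: ω_arm/ω_sun = N1/(N1+N3); set equal to 23/106  ⇒  N3/N1 = 1/(23/106) − 1 = 83/23
N3 = N1 + 2·N2  ⇒  N2/N1 = (N3/N1 − 1)/2 = (83/23 − 1)/2 = 30/23
smallest multiple with N1 ≥ 12 and N2 ≥ 10: k = 1  ⇒  N1 = 1·23 = 23, N2 = 1·30 = 30 (N1 ≤ 40, N2 ≤ 30, N2 ≠ N1 ✓), N3 = 23 + 2·30 = 83
check: N1/(N1+N3) with N1 = 23, N3 = 83 gives 23/106; |achieved − target| = 0 ≤ 23/10600 ✓

N1=23 N2=30 achieved=23/106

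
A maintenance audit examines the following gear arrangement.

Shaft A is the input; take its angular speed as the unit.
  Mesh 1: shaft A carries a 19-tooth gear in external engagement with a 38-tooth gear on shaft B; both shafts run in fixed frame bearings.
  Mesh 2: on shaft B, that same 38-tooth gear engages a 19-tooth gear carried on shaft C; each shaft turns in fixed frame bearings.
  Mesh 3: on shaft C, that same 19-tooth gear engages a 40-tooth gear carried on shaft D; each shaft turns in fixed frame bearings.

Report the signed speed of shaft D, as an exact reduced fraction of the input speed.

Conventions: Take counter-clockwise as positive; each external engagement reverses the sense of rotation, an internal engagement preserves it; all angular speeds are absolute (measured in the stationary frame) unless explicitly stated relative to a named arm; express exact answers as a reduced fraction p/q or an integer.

3-mesh fixed-axis compound train (all bearings frame-fixed)
mesh 1 [19T→38T]: |ω|/ω_in = 1×19/38 = 1/2, sense flips to −
mesh 2 [38T→19T]: |ω|/ω_in = (1/2)×38/19 = 1, sense flips to +
mesh 3 [19T→40T]: |ω|/ω_in = 1×19/40 = 19/40, sense flips to −
signed output speed (× input speed) = -19/40

-19/40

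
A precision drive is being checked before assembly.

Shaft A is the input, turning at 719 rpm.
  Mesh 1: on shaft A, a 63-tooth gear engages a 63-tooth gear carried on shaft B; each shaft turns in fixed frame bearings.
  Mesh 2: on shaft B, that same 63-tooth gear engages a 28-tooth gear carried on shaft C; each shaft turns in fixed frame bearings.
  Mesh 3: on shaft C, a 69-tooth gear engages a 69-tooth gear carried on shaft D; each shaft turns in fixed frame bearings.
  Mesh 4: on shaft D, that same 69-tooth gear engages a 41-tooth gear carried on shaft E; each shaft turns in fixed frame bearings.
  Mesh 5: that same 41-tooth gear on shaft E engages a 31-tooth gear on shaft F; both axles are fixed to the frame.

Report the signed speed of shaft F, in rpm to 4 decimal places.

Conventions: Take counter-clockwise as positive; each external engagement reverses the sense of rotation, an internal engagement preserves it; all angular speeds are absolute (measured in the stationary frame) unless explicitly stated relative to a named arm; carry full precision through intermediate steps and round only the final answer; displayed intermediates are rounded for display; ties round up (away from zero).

-3600.7984 rpm

topology: fixed-axis compound train — 5 meshes, A→F
mesh 1 [63T→63T]: ω = 719.0000×63/63 = 719.0000 rpm, sense flips to −
mesh 2 [63T→28T]: ω = 719.0000×63/28 = 1617.7500 rpm, sense flips to +
mesh 3 [69T→69T]: ω = 1617.7500×69/69 = 1617.7500 rpm, sense flips to −
mesh 4 [69T→41T]: ω = 1617.7500×69/41 = 2722.5549 rpm, sense flips to +
mesh 5 [41T→31T]: ω = 2722.5549×41/31 = 3600.7984 rpm, sense flips to −
signed output speed = -3600.7984 rpm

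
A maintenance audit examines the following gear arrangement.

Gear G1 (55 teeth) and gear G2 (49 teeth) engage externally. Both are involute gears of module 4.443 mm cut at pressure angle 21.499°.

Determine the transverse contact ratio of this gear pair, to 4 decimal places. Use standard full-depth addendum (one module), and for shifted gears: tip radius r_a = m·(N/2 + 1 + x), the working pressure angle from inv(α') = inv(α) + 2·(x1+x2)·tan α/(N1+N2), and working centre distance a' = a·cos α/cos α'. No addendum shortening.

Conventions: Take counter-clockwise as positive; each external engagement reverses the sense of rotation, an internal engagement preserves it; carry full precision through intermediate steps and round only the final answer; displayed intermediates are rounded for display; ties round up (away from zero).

1.6847

class = single-mesh tooth geometry [involute pair 55T × 49T, m = 4.443]
base radii: r_b1 = 113.681526, r_b2 = 101.279905
tip radii: r_a1 = 126.625500, r_a2 = 113.296500
no profile shift: α' = α, a' = a
action lengths: √(r_a1²−r_b1²) = 55.772107, √(r_a2²−r_b2²) = 50.778714
base pitch p_b = π·m·cos α = 12.986947
CR = (55.772107 + 50.778714 − 231.036000·sin 21.49900°)/12.986947 = 1.684737
contact ratio ≈ 1.6847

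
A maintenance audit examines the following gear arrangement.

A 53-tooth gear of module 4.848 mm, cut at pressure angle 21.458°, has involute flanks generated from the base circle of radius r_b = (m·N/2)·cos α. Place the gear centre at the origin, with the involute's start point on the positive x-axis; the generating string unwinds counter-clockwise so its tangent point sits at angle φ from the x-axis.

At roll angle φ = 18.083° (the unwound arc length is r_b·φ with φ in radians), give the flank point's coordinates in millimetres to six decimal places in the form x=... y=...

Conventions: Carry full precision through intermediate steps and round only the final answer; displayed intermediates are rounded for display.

x=125.374557 y=1.240514

topology: single-mesh involute geometry — m = 4.848, N = 53
pitch radius r_p = m·N/2 = 4.848·53/2 = 128.472000
base radius r_b = r_p·cos α = 128.472000·cos 21.458° = 119.567089
roll angle φ = 18.083° = 0.31560789 rad
x = r_b·(cos φ + φ·sin φ) = 125.374557
y = r_b·(sin φ − φ·cos φ) = 1.240514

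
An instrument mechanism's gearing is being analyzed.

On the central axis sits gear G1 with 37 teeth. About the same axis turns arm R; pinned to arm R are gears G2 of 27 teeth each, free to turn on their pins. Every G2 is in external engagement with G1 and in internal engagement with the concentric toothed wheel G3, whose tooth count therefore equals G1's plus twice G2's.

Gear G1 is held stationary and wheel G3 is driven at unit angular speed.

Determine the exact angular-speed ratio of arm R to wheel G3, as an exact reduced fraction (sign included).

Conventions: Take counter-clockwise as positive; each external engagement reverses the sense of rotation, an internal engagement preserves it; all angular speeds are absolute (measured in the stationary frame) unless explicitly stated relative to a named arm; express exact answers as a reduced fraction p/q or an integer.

91/128

planetary set (37T centre, 27T on arm, 91T internal) — Willis relation
ring teeth: 37 + 2·27 = 91
37(ω_sun−ω_arm) = −91(ω_ring−ω_arm),  ω_sun = 0, ω_ring = 1
37(0−ω_arm) = −91(1−ω_arm)  ⇒  128·ω_arm = 91  ⇒  ω_arm = 91/128
ω_out/ω_in = 91/128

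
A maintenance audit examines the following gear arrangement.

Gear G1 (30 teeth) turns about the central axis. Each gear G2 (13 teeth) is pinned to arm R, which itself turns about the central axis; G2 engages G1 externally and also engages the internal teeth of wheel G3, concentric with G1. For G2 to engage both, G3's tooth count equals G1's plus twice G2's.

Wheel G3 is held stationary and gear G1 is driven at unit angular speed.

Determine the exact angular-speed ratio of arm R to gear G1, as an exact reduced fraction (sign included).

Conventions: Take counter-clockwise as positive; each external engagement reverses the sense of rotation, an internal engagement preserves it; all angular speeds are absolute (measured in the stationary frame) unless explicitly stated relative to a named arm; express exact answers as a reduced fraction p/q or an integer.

topology: planetary set — G1 30T / G2 13T / G3 56T, arm = carrier (Willis)
ring teeth: 30 + 2·13 = 56
30(ω_sun−ω_arm) = −56(ω_ring−ω_arm),  ω_ring = 0, ω_sun = 1
30(1−ω_arm) = −56(0−ω_arm)  ⇒  86·ω_arm = 30  ⇒  ω_arm = 15/43
ω_out/ω_in = 15/43

15/43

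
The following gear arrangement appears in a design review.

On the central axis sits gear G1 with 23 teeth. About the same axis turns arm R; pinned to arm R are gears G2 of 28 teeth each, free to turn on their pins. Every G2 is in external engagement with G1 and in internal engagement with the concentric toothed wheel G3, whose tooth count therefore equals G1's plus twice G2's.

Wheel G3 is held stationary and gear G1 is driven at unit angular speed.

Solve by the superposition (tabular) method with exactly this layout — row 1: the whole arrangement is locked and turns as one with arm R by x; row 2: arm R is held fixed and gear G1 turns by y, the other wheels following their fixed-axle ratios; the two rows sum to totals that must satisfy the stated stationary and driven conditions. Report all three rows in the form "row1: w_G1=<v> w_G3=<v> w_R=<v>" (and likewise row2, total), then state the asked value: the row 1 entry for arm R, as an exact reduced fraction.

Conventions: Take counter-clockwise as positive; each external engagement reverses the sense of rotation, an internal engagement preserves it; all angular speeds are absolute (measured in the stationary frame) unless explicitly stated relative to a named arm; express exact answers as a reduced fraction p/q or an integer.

class = planetary set [G3 = 23+2·28 = 79; Willis about the carrier]
row 1 — lock + rotate with arm: ω_sun = ω_ring = ω_arm = x
row 2 (arm held, sun turns y): ω_ring = −(23/79)·y, ω_arm = 0
boundary: total ω_ring = x − (23/79)·y = 0 and total ω_sun = x + y = 1  ⇒  y = 79/102, x = 23/102
row 2 ring = −(23/79)·79/102 = -23/102
totals (row 1 + row 2): sun 23/102 + 79/102 = 1, ring 23/102 + (-23/102) = 0, arm 23/102 + 0 = 23/102
asked cell (row1, arm) = 23/102

row1: w_G1=23/102 w_G3=23/102 w_R=23/102
row2: w_G1=79/102 w_G3=-23/102 w_R=0
total: w_G1=1 w_G3=0 w_R=23/102
asked value: 23/102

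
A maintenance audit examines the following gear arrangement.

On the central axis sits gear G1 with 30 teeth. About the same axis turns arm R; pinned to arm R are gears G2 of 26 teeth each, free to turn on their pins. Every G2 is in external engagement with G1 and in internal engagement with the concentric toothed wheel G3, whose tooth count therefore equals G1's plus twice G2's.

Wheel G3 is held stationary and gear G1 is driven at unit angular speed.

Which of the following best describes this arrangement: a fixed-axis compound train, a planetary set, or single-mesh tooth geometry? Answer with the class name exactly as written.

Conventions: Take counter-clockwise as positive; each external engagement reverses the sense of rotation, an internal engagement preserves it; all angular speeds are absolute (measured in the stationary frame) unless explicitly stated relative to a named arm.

planetary set

topology: planetary set — G1 30T / G2 26T / G3 82T, arm = carrier (Willis)
classification: planetary set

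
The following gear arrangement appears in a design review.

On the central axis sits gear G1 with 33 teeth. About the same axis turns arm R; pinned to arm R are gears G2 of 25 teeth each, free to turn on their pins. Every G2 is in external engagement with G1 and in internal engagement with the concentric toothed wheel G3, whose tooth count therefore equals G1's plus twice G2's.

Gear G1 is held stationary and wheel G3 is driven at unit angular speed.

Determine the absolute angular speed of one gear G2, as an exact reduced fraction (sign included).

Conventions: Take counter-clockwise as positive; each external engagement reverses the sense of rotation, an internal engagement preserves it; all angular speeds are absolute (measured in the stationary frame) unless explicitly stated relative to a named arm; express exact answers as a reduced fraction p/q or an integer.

83/50

recognized (axles ride arm R): planetary set, 33/25/83 teeth
ring teeth: 33 + 2·25 = 83
33(ω_sun−ω_arm) = −83(ω_ring−ω_arm),  ω_sun = 0, ω_ring = 1
33(0−ω_arm) = −83(1−ω_arm)  ⇒  116·ω_arm = 83  ⇒  ω_arm = 83/116
sun–planet mesh: 33·(0−83/116) = −25·(ω_p−ω_arm)  ⇒  ω_p−ω_arm = 2739/2900
ω_p = 83/116 + 2739/2900 = 83/50
exact speed ratio = 83/50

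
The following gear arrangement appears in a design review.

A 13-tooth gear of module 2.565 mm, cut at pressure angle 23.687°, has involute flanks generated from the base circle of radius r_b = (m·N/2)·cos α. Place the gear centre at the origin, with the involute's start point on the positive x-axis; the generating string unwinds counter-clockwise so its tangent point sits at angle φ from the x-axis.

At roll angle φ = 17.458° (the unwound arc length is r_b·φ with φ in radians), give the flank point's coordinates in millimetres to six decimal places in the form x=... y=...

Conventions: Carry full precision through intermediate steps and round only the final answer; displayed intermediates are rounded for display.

class = single-mesh tooth geometry [base-circle involute, m = 2.565, 13T]
pitch radius r_p = m·N/2 = 2.565·13/2 = 16.672500
base radius r_b = r_p·cos α = 16.672500·cos 23.687° = 15.267905
roll angle φ = 17.458° = 0.30469958 rad
x = r_b·(cos φ + φ·sin φ) = 15.960289
y = r_b·(sin φ − φ·cos φ) = 0.142638

x=15.960289 y=0.142638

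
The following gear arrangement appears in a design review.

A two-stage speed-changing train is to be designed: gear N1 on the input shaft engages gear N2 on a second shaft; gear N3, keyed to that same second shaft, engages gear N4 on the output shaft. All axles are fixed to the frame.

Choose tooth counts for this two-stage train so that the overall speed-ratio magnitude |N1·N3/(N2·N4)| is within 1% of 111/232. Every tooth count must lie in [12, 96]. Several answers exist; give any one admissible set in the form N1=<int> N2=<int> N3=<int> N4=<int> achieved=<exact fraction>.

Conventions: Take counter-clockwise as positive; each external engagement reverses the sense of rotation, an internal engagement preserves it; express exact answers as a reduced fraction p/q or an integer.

N1=12 N2=16 N3=37 N4=58 achieved=111/232

2-stage fixed-axis compound train for ratio 111/232
target = 111/232 in lowest terms: an exact hit needs N1·N3 = k·111 and N2·N4 = k·232 for one integer k, every count in [12, 96]; additionally prefer no 1:1 stage (N1 ≠ N2, N3 ≠ N4)
k = 1…3: no 1:1-free in-range split of k·111 and k·232 into factor pairs; take k = 4
k = 4: N1·N3 = 444 = 12·37, N2·N4 = 928 = 16·58
achieved = 12·37/(16·58) = 111/232; |achieved − target| = 0 ≤ 111/23200 ✓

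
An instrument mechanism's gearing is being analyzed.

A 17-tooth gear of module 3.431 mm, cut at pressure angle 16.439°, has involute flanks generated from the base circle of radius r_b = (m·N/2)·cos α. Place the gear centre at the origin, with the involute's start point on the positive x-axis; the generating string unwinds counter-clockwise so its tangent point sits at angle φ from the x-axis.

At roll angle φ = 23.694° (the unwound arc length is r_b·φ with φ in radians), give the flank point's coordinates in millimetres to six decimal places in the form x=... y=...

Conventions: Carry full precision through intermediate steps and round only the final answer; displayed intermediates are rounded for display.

x=30.261798 y=0.648178

single-mesh involute tooth geometry (17T wheel at module 3.431)
pitch radius r_p = m·N/2 = 3.431·17/2 = 29.163500
base radius r_b = r_p·cos α = 29.163500·cos 16.439° = 27.971342
roll angle φ = 23.694° = 0.41353831 rad
x = r_b·(cos φ + φ·sin φ) = 30.261798
y = r_b·(sin φ − φ·cos φ) = 0.648178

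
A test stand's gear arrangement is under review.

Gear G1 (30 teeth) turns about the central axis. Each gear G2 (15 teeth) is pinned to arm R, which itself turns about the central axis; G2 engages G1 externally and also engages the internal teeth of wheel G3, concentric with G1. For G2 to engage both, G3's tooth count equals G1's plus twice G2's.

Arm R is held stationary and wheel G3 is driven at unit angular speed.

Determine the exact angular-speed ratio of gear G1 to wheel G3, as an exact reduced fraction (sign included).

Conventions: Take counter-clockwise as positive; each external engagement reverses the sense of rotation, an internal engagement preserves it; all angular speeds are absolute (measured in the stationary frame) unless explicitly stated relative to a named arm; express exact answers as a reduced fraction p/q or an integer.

-2

planetary set (30T centre, 15T on arm, 60T internal) — Willis relation
ring teeth: 30 + 2·15 = 60
30(ω_sun−ω_arm) = −60(ω_ring−ω_arm),  ω_arm = 0, ω_ring = 1
ω_sun = 0 − (60/30)(1−0) = -2
ω_out/ω_in = -2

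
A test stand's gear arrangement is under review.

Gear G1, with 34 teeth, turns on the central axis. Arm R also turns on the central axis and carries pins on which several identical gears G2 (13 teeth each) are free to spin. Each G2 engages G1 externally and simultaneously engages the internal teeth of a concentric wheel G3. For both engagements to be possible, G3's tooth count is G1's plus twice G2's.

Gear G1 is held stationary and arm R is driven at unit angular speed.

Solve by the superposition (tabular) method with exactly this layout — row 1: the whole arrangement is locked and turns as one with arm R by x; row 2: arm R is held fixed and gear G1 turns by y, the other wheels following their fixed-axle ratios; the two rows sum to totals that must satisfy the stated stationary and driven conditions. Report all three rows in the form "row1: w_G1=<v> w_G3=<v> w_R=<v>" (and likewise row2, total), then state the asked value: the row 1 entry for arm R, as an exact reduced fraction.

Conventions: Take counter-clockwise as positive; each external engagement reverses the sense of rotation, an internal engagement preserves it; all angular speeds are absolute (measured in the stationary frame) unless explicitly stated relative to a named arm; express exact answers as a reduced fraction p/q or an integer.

topology: planetary set — G1 34T / G2 13T / G3 60T, arm = carrier (Willis)
row 1 — lock + rotate with arm: ω_sun = ω_ring = ω_arm = x
row 2 — arm fixed, fixed-axis ratios: sun y, ring −(34/60)·y, arm 0
boundary: total ω_sun = x + y = 0 and total ω_arm = x = 1  ⇒  y = -1, x = 1
row 2 ring = −(34/60)·(-1) = 17/30
totals (row 1 + row 2): sun 1 + (-1) = 0, ring 1 + 17/30 = 47/30, arm 1 + 0 = 1
asked cell (row1, arm) = 1

row1: w_G1=1 w_G3=1 w_R=1
row2: w_G1=-1 w_G3=17/30 w_R=0
total: w_G1=0 w_G3=47/30 w_R=1
asked value: 1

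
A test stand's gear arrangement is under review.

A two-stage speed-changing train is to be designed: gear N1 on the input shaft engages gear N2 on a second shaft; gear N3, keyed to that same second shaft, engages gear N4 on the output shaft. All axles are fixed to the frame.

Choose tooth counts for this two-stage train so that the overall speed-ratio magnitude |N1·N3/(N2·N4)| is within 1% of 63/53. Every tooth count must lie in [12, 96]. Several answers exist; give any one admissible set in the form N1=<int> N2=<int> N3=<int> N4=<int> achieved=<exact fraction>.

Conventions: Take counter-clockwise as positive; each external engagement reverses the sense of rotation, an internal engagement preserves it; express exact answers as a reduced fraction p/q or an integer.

2-stage fixed-axis compound train for ratio 63/53
target = 63/53 in lowest terms: an exact hit needs N1·N3 = k·63 and N2·N4 = k·53 for one integer k, every count in [12, 96]; additionally prefer no 1:1 stage (N1 ≠ N2, N3 ≠ N4)
k = 1…11: no 1:1-free in-range split of k·63 and k·53 into factor pairs; take k = 12
k = 12: N1·N3 = 756 = 12·63, N2·N4 = 636 = 53·12
achieved = 12·63/(53·12) = 63/53; |achieved − target| = 0 ≤ 63/5300 ✓

N1=12 N2=53 N3=63 N4=12 achieved=63/53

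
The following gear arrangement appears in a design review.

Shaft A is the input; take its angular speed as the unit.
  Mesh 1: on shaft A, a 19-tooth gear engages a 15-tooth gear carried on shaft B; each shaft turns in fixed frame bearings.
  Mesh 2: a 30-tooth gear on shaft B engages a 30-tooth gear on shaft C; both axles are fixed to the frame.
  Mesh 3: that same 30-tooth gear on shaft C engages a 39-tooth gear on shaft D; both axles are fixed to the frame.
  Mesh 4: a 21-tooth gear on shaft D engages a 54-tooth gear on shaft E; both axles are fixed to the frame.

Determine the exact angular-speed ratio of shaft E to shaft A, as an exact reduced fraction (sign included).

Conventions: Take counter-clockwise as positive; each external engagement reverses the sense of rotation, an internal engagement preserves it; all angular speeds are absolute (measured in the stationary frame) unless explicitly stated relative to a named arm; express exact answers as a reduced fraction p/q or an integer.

133/351

class = fixed-axis compound train [4 meshes; 4 ratios multiply, 4 sense flips]
mesh 1 [19T→15T]: running ratio 19/15, sense −
mesh 2 [30T→30T]: running ratio 19/15, sense +
mesh 3 [30T→39T]: running ratio 38/39, sense −
mesh 4 [21T→54T]: running ratio 133/351, sense +
ω_out/ω_in = 133/351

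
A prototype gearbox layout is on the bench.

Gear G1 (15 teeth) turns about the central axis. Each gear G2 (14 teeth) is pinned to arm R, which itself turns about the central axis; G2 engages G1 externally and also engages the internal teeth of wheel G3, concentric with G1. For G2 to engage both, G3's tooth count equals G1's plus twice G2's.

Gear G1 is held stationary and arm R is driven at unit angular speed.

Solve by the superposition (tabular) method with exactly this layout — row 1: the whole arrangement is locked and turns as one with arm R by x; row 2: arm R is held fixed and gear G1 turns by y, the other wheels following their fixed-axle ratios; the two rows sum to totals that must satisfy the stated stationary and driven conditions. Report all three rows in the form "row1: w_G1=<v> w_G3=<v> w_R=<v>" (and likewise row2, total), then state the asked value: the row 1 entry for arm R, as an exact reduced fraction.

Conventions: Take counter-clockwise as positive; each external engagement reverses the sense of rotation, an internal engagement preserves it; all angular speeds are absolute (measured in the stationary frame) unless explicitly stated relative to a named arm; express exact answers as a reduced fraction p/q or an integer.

row1: w_G1=1 w_G3=1 w_R=1
row2: w_G1=-1 w_G3=15/43 w_R=0
total: w_G1=0 w_G3=58/43 w_R=1
asked value: 1

planetary set (15T centre, 14T on arm, 43T internal) — Willis relation
row 1 (train locked, turned with arm): all members turn x
row 2 (arm held, sun turns y): ω_ring = −(15/43)·y, ω_arm = 0
boundary: total ω_sun = x + y = 0 and total ω_arm = x = 1  ⇒  y = -1, x = 1
row 2 ring = −(15/43)·(-1) = 15/43
totals (row 1 + row 2): sun 1 + (-1) = 0, ring 1 + 15/43 = 58/43, arm 1 + 0 = 1
asked cell (row1, arm) = 1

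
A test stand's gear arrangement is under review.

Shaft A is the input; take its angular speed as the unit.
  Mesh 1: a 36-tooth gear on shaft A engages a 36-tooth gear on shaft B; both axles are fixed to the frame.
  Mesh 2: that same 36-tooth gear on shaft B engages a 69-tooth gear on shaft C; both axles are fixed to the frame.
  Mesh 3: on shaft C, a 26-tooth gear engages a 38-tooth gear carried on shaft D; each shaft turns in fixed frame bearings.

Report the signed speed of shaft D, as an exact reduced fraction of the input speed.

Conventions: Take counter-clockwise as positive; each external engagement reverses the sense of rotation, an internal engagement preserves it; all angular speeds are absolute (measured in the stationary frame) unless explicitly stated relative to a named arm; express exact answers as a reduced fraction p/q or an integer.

3-mesh fixed-axis compound train (all bearings frame-fixed)
mesh 1 [36T→36T]: |ω|/ω_in = 1×36/36 = 1, sense flips to −
mesh 2 [36T→69T]: |ω|/ω_in = 1×36/69 = 12/23, sense flips to +
mesh 3 [26T→38T]: |ω|/ω_in = (12/23)×26/38 = 156/437, sense flips to −
signed output speed (× input speed) = -156/437

-156/437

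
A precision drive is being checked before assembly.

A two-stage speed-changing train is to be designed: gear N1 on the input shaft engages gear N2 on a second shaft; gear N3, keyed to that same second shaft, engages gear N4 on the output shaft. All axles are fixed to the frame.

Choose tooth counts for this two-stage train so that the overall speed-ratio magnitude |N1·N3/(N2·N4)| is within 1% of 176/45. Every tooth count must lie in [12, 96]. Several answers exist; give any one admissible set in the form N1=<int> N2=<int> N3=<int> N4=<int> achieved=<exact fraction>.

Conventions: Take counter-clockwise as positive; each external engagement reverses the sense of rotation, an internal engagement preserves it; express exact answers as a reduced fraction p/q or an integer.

N1=16 N2=12 N3=44 N4=15 achieved=176/45

topology: fixed-axis compound train — 2 stages, target 176/45
target = 176/45 in lowest terms: an exact hit needs N1·N3 = k·176 and N2·N4 = k·45 for one integer k, every count in [12, 96]; additionally prefer no 1:1 stage (N1 ≠ N2, N3 ≠ N4)
k = 1…3: no 1:1-free in-range split of k·176 and k·45 into factor pairs; take k = 4
k = 4: N1·N3 = 704 = 16·44, N2·N4 = 180 = 12·15
achieved = 16·44/(12·15) = 176/45; |achieved − target| = 0 ≤ 44/1125 ✓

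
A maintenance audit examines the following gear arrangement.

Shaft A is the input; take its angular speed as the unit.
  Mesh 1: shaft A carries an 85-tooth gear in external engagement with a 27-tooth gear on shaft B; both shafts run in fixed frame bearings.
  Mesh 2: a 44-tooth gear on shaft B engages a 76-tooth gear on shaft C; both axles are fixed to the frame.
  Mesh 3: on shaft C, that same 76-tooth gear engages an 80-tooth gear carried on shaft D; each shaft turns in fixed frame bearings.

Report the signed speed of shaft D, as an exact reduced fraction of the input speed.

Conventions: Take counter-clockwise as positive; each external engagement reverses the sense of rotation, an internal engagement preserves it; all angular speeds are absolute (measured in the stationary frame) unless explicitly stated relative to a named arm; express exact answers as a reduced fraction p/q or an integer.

3-mesh fixed-axis compound train (all bearings frame-fixed)
mesh 1 [85T→27T]: |ω|/ω_in = 1×85/27 = 85/27, sense flips to −
mesh 2 [44T→76T]: |ω|/ω_in = (85/27)×44/76 = 935/513, sense flips to +
mesh 3 [76T→80T]: |ω|/ω_in = (935/513)×76/80 = 187/108, sense flips to −
signed output speed (× input speed) = -187/108

-187/108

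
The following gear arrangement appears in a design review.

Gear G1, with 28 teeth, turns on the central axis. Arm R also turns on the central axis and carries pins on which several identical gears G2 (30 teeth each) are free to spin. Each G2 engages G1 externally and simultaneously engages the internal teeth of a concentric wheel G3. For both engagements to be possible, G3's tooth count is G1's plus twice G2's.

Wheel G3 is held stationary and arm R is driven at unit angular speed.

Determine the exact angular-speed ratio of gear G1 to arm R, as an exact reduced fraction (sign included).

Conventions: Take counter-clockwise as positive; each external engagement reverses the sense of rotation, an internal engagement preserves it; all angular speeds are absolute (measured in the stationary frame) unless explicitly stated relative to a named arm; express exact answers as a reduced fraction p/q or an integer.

29/7

class = planetary set [G3 = 28+2·30 = 88; Willis about the carrier]
ring teeth: 28 + 2·30 = 88
28(ω_sun−ω_arm) = −88(ω_ring−ω_arm),  ω_ring = 0, ω_arm = 1
ω_sun = 1 − (88/28)(0−1) = 29/7
ω_out/ω_in = 29/7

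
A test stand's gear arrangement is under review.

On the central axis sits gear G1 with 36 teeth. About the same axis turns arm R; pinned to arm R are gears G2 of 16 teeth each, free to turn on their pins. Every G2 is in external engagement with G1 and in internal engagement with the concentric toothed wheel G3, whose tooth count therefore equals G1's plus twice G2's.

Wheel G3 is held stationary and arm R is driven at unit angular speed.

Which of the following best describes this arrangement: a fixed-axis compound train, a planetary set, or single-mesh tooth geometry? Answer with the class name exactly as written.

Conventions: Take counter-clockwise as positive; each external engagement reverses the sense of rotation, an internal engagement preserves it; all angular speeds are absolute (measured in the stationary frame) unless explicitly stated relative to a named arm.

planetary set

planetary set (36T centre, 16T on arm, 68T internal) — Willis relation
classification: planetary set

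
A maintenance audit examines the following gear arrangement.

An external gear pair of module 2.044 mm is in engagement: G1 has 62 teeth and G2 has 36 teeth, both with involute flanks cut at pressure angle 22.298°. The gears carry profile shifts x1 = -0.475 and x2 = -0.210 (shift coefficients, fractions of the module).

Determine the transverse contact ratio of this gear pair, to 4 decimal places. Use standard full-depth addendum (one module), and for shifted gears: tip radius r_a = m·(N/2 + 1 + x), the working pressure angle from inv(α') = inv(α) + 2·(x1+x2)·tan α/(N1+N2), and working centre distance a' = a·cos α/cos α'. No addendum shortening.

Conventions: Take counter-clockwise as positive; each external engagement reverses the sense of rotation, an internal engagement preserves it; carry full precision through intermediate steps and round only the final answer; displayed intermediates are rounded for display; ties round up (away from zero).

1.7808

topology: single-mesh involute geometry — m = 2.044, 62T/36T pair
base radii: r_b1 = 58.625828, r_b2 = 34.040803
tip radii: r_a1 = 64.437100, r_a2 = 38.406760
inv(α') = inv(22.298°) + 2·(-0.475-0.210)·tan α/(62+36) = 0.01518272  ⇒  α' = 20.11960°
a' = a·cos α / cos α' = 100.1560·cos 22.298°/cos 20.11960° = 98.688965
action lengths: √(r_a1²−r_b1²) = 26.742329, √(r_a2²−r_b2²) = 17.784907
base pitch p_b = π·m·cos α = 5.941241
CR = (26.742329 + 17.784907 − 98.688965·sin 20.11960°)/5.941241 = 1.780792
contact ratio ≈ 1.7808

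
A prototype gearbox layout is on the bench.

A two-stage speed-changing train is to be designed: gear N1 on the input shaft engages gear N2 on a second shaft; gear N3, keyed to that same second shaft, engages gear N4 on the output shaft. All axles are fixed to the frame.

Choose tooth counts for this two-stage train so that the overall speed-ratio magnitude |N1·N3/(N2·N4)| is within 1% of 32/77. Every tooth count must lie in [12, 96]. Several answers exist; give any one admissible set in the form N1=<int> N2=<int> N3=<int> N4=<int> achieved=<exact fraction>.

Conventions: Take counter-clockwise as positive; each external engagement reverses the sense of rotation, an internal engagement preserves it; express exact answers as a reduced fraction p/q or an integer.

N1=12 N2=14 N3=16 N4=33 achieved=32/77

design class (target 32/77): fixed-axis compound train
target = 32/77 in lowest terms: an exact hit needs N1·N3 = k·32 and N2·N4 = k·77 for one integer k, every count in [12, 96]; additionally prefer no 1:1 stage (N1 ≠ N2, N3 ≠ N4)
k = 1…5: no 1:1-free in-range split of k·32 and k·77 into factor pairs; take k = 6
k = 6: N1·N3 = 192 = 12·16, N2·N4 = 462 = 14·33
achieved = 12·16/(14·33) = 32/77; |achieved − target| = 0 ≤ 8/1925 ✓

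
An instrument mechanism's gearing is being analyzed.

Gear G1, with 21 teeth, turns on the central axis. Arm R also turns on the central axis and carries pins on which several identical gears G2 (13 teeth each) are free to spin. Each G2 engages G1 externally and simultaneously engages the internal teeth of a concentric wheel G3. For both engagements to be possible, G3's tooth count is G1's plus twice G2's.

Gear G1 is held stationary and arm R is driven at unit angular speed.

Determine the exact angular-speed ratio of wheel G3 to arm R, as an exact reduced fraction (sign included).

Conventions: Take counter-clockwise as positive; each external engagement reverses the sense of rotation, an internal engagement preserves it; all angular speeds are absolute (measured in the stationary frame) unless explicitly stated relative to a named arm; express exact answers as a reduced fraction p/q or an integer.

68/47

planetary set (21T centre, 13T on arm, 47T internal) — Willis relation
ring teeth: 21 + 2·13 = 47
21(ω_sun−ω_arm) = −47(ω_ring−ω_arm),  ω_sun = 0, ω_arm = 1
ω_ring = 1 − (21/47)(0−1) = 68/47
ω_out/ω_in = 68/47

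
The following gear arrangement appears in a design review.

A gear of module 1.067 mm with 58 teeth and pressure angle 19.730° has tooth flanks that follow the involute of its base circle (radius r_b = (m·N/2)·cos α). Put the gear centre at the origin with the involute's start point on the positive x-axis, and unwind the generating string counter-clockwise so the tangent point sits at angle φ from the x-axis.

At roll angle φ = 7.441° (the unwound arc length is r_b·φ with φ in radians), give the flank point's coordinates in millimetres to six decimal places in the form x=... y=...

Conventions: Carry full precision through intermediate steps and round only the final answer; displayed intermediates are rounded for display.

class = single-mesh tooth geometry [base-circle involute, m = 1.067, 58T]
pitch radius r_p = m·N/2 = 1.067·58/2 = 30.943000
base radius r_b = r_p·cos α = 30.943000·cos 19.730° = 29.126458
roll angle φ = 7.441° = 0.12986995 rad
x = r_b·(cos φ + φ·sin φ) = 29.371049
y = r_b·(sin φ − φ·cos φ) = 0.021230

x=29.371049 y=0.021230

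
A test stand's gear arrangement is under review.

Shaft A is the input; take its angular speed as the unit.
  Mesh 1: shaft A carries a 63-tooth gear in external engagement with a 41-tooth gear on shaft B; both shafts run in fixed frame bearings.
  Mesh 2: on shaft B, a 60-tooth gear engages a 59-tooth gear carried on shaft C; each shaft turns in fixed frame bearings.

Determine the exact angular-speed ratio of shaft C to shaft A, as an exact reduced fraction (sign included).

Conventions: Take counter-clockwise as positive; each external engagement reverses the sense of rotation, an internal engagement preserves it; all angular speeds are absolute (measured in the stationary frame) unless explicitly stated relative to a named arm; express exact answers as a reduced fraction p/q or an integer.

3780/2419

class = fixed-axis compound train [2 meshes; 2 ratios multiply, 2 sense flips]
mesh 1 [63T→41T]: running ratio 63/41, sense −
mesh 2 [60T→59T]: running ratio 3780/2419, sense +
ω_out/ω_in = 3780/2419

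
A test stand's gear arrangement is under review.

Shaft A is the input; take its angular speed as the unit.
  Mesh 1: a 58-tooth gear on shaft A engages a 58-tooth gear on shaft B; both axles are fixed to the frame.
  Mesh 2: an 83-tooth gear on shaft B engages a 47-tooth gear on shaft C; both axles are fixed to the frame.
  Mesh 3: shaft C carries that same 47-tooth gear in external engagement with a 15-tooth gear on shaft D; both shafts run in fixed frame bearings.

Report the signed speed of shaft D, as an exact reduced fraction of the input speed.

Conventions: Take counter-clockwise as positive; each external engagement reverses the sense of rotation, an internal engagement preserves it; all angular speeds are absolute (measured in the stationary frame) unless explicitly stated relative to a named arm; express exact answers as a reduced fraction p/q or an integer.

-83/15

3-mesh fixed-axis compound train (all bearings frame-fixed)
mesh 1 [58T→58T]: |ω|/ω_in = 1×58/58 = 1, sense flips to −
mesh 2 [83T→47T]: |ω|/ω_in = 1×83/47 = 83/47, sense flips to +
mesh 3 [47T→15T]: |ω|/ω_in = (83/47)×47/15 = 83/15, sense flips to −
signed output speed (× input speed) = -83/15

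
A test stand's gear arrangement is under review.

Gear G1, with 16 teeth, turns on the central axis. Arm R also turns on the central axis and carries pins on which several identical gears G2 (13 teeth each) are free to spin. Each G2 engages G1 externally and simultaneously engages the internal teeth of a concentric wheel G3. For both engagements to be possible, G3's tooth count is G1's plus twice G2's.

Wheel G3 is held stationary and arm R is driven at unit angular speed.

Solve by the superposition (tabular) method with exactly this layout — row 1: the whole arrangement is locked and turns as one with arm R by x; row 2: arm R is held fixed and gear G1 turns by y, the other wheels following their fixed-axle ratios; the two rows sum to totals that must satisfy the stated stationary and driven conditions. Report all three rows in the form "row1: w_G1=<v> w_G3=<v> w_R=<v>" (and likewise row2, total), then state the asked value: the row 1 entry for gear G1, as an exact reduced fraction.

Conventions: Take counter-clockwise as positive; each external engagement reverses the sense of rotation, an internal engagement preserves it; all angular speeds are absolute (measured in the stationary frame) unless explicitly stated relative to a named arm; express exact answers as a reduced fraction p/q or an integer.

row1: w_G1=1 w_G3=1 w_R=1
row2: w_G1=21/8 w_G3=-1 w_R=0
total: w_G1=29/8 w_G3=0 w_R=1
asked value: 1

planetary set (16T centre, 13T on arm, 42T internal) — Willis relation
superposition row 1 [locked train]: every member turns x
superposition row 2 [arm held]: sun y, ring −(16/42)·y, arm 0
boundary: total ω_ring = x − (16/42)·y = 0 and total ω_arm = x = 1  ⇒  y = 21/8, x = 1
row 2 ring = −(16/42)·21/8 = -1
totals (row 1 + row 2): sun 1 + 21/8 = 29/8, ring 1 + (-1) = 0, arm 1 + 0 = 1
asked cell (row1, sun) = 1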